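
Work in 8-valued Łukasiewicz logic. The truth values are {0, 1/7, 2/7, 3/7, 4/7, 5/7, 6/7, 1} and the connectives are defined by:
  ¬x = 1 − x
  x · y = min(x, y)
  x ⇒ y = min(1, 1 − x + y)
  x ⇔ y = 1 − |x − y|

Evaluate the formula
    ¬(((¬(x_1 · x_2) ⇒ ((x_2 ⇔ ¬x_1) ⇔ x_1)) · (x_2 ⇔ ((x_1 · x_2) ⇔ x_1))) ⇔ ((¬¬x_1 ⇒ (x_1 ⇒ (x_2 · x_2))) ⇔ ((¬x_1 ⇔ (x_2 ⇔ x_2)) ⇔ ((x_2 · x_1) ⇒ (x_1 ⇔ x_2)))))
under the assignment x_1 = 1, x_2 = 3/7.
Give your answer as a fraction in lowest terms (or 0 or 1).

x_1 · x_2 = 1 · 3/7 = 3/7
¬(x_1 · x_2) = ¬3/7 = 4/7
¬x_1 = ¬1 = 0
x_2 ⇔ ¬x_1 = 3/7 ⇔ 0 = 4/7
(x_2 ⇔ ¬x_1) ⇔ x_1 = 4/7 ⇔ 1 = 4/7
¬(x_1 · x_2) ⇒ ((x_2 ⇔ ¬x_1) ⇔ x_1) = 4/7 ⇒ 4/7 = 1
x_1 · x_2 = 1 · 3/7 = 3/7
(x_1 · x_2) ⇔ x_1 = 3/7 ⇔ 1 = 3/7
x_2 ⇔ ((x_1 · x_2) ⇔ x_1) = 3/7 ⇔ 3/7 = 1
(¬(x_1 · x_2) ⇒ ((x_2 ⇔ ¬x_1) ⇔ x_1)) · (x_2 ⇔ ((x_1 · x_2) ⇔ x_1)) = 1 · 1 = 1
¬x_1 = ¬1 = 0
¬¬x_1 = ¬0 = 1
x_2 · x_2 = 3/7 · 3/7 = 3/7
x_1 ⇒ (x_2 · x_2) = 1 ⇒ 3/7 = 3/7
¬¬x_1 ⇒ (x_1 ⇒ (x_2 · x_2)) = 1 ⇒ 3/7 = 3/7
¬x_1 = ¬1 = 0
x_2 ⇔ x_2 = 3/7 ⇔ 3/7 = 1
¬x_1 ⇔ (x_2 ⇔ x_2) = 0 ⇔ 1 = 0
x_2 · x_1 = 3/7 · 1 = 3/7
x_1 ⇔ x_2 = 1 ⇔ 3/7 = 3/7
(x_2 · x_1) ⇒ (x_1 ⇔ x_2) = 3/7 ⇒ 3/7 = 1
(¬x_1 ⇔ (x_2 ⇔ x_2)) ⇔ ((x_2 · x_1) ⇒ (x_1 ⇔ x_2)) = 0 ⇔ 1 = 0
(¬¬x_1 ⇒ (x_1 ⇒ (x_2 · x_2))) ⇔ ((¬x_1 ⇔ (x_2 ⇔ x_2)) ⇔ ((x_2 · x_1) ⇒ (x_1 ⇔ x_2))) = 3/7 ⇔ 0 = 4/7
((¬(x_1 · x_2) ⇒ ((x_2 ⇔ ¬x_1) ⇔ x_1)) · (x_2 ⇔ ((x_1 · x_2) ⇔ x_1))) ⇔ ((¬¬x_1 ⇒ (x_1 ⇒ (x_2 · x_2))) ⇔ ((¬x_1 ⇔ (x_2 ⇔ x_2)) ⇔ ((x_2 · x_1) ⇒ (x_1 ⇔ x_2)))) = 1 ⇔ 4/7 = 4/7
¬(((¬(x_1 · x_2) ⇒ ((x_2 ⇔ ¬x_1) ⇔ x_1)) · (x_2 ⇔ ((x_1 · x_2) ⇔ x_1))) ⇔ ((¬¬x_1 ⇒ (x_1 ⇒ (x_2 · x_2))) ⇔ ((¬x_1 ⇔ (x_2 ⇔ x_2)) ⇔ ((x_2 · x_1) ⇒ (x_1 ⇔ x_2))))) = ¬4/7 = 3/7

3/7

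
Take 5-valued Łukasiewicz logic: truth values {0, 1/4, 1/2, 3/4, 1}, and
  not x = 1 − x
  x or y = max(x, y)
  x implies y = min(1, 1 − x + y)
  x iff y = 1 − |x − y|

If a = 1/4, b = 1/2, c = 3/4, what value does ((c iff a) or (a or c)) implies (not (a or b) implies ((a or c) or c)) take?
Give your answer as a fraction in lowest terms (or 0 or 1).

1

c iff a = 3/4 iff 1/4 = 1/2
a or c = 1/4 or 3/4 = 3/4
(c iff a) or (a or c) = 1/2 or 3/4 = 3/4
a or b = 1/4 or 1/2 = 1/2
not (a or b) = not 1/2 = 1/2
a or c = 1/4 or 3/4 = 3/4
(a or c) or c = 3/4 or 3/4 = 3/4
not (a or b) implies ((a or c) or c) = 1/2 implies 3/4 = 1
((c iff a) or (a or c)) implies (not (a or b) implies ((a or c) or c)) = 3/4 implies 1 = 1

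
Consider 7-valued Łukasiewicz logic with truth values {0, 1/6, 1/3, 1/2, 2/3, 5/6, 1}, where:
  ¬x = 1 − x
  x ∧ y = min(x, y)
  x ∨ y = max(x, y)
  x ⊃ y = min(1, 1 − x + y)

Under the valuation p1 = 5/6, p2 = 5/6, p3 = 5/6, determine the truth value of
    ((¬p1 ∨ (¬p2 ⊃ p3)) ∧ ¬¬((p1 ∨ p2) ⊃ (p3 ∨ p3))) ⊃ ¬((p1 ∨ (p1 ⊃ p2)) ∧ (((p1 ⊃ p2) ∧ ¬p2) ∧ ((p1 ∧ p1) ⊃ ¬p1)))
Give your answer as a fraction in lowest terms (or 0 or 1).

5/6

¬p1 = ¬5/6 = 1/6
¬p2 = ¬5/6 = 1/6
¬p2 ⊃ p3 = 1/6 ⊃ 5/6 = 1
¬p1 ∨ (¬p2 ⊃ p3) = 1/6 ∨ 1 = 1
p1 ∨ p2 = 5/6 ∨ 5/6 = 5/6
p3 ∨ p3 = 5/6 ∨ 5/6 = 5/6
(p1 ∨ p2) ⊃ (p3 ∨ p3) = 5/6 ⊃ 5/6 = 1
¬((p1 ∨ p2) ⊃ (p3 ∨ p3)) = ¬1 = 0
¬¬((p1 ∨ p2) ⊃ (p3 ∨ p3)) = ¬0 = 1
(¬p1 ∨ (¬p2 ⊃ p3)) ∧ ¬¬((p1 ∨ p2) ⊃ (p3 ∨ p3)) = 1 ∧ 1 = 1
p1 ⊃ p2 = 5/6 ⊃ 5/6 = 1
p1 ∨ (p1 ⊃ p2) = 5/6 ∨ 1 = 1
p1 ⊃ p2 = 5/6 ⊃ 5/6 = 1
¬p2 = ¬5/6 = 1/6
(p1 ⊃ p2) ∧ ¬p2 = 1 ∧ 1/6 = 1/6
p1 ∧ p1 = 5/6 ∧ 5/6 = 5/6
¬p1 = ¬5/6 = 1/6
(p1 ∧ p1) ⊃ ¬p1 = 5/6 ⊃ 1/6 = 1/3
((p1 ⊃ p2) ∧ ¬p2) ∧ ((p1 ∧ p1) ⊃ ¬p1) = 1/6 ∧ 1/3 = 1/6
(p1 ∨ (p1 ⊃ p2)) ∧ (((p1 ⊃ p2) ∧ ¬p2) ∧ ((p1 ∧ p1) ⊃ ¬p1)) = 1 ∧ 1/6 = 1/6
¬((p1 ∨ (p1 ⊃ p2)) ∧ (((p1 ⊃ p2) ∧ ¬p2) ∧ ((p1 ∧ p1) ⊃ ¬p1))) = ¬1/6 = 5/6
((¬p1 ∨ (¬p2 ⊃ p3)) ∧ ¬¬((p1 ∨ p2) ⊃ (p3 ∨ p3))) ⊃ ¬((p1 ∨ (p1 ⊃ p2)) ∧ (((p1 ⊃ p2) ∧ ¬p2) ∧ ((p1 ∧ p1) ⊃ ¬p1))) = 1 ⊃ 5/6 = 5/6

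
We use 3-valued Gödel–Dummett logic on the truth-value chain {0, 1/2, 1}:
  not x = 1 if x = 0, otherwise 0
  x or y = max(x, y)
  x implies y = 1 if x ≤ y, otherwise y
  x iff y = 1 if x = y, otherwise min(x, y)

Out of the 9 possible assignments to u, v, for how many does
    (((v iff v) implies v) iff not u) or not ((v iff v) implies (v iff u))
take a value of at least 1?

4

u = 0, v = 0 ↦ 0  <
u = 0, v = 1/2 ↦ 1  ≥
u = 0, v = 1 ↦ 1  ≥
u = 1/2, v = 0 ↦ 1  ≥
u = 1/2, v = 1/2 ↦ 0  <
u = 1/2, v = 1 ↦ 0  <
u = 1, v = 0 ↦ 1  ≥
u = 1, v = 1/2 ↦ 0  <
u = 1, v = 1 ↦ 0  <
So 4 of the 9 assignments meet the threshold.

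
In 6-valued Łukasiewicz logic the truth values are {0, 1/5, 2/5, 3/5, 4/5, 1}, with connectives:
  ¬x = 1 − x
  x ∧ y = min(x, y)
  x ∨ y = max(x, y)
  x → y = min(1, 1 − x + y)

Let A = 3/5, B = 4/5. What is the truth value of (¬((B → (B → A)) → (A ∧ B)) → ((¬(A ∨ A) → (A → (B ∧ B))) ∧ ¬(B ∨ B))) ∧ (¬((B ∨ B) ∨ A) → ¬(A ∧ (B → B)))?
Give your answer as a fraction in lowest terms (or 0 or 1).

B → A = 4/5 → 3/5 = 4/5
B → (B → A) = 4/5 → 4/5 = 1
A ∧ B = 3/5 ∧ 4/5 = 3/5
(B → (B → A)) → (A ∧ B) = 1 → 3/5 = 3/5
¬((B → (B → A)) → (A ∧ B)) = ¬3/5 = 2/5
A ∨ A = 3/5 ∨ 3/5 = 3/5
¬(A ∨ A) = ¬3/5 = 2/5
B ∧ B = 4/5 ∧ 4/5 = 4/5
A → (B ∧ B) = 3/5 → 4/5 = 1
¬(A ∨ A) → (A → (B ∧ B)) = 2/5 → 1 = 1
B ∨ B = 4/5 ∨ 4/5 = 4/5
¬(B ∨ B) = ¬4/5 = 1/5
(¬(A ∨ A) → (A → (B ∧ B))) ∧ ¬(B ∨ B) = 1 ∧ 1/5 = 1/5
¬((B → (B → A)) → (A ∧ B)) → ((¬(A ∨ A) → (A → (B ∧ B))) ∧ ¬(B ∨ B)) = 2/5 → 1/5 = 4/5
B ∨ B = 4/5 ∨ 4/5 = 4/5
(B ∨ B) ∨ A = 4/5 ∨ 3/5 = 4/5
¬((B ∨ B) ∨ A) = ¬4/5 = 1/5
B → B = 4/5 → 4/5 = 1
A ∧ (B → B) = 3/5 ∧ 1 = 3/5
¬(A ∧ (B → B)) = ¬3/5 = 2/5
¬((B ∨ B) ∨ A) → ¬(A ∧ (B → B)) = 1/5 → 2/5 = 1
(¬((B → (B → A)) → (A ∧ B)) → ((¬(A ∨ A) → (A → (B ∧ B))) ∧ ¬(B ∨ B))) ∧ (¬((B ∨ B) ∨ A) → ¬(A ∧ (B → B))) = 4/5 ∧ 1 = 4/5

4/5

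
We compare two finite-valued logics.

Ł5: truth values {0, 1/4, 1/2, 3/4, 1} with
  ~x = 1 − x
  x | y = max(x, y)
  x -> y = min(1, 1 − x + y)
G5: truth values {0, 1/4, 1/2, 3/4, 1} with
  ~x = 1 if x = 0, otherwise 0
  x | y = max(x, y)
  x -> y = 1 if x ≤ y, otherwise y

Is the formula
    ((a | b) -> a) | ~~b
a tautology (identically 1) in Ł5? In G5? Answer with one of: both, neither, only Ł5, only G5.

only G5

In Ł5: at a = 0, b = 1/4 the value is 3/4 — not a tautology.
In G5: every assignment gives 1 — tautology.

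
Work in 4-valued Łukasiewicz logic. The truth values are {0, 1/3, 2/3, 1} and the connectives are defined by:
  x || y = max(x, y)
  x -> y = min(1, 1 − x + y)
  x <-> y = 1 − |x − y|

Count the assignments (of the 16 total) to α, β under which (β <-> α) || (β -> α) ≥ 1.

α = 0, β = 0 ↦ 1  ≥
α = 0, β = 1/3 ↦ 2/3  <
α = 0, β = 2/3 ↦ 1/3  <
α = 0, β = 1 ↦ 0  <
α = 1/3, β = 0 ↦ 1  ≥
α = 1/3, β = 1/3 ↦ 1  ≥
α = 1/3, β = 2/3 ↦ 2/3  <
α = 1/3, β = 1 ↦ 1/3  <
α = 2/3, β = 0 ↦ 1  ≥
α = 2/3, β = 1/3 ↦ 1  ≥
α = 2/3, β = 2/3 ↦ 1  ≥
α = 2/3, β = 1 ↦ 2/3  <
α = 1, β = 0 ↦ 1  ≥
α = 1, β = 1/3 ↦ 1  ≥
α = 1, β = 2/3 ↦ 1  ≥
α = 1, β = 1 ↦ 1  ≥
So 10 of the 16 assignments meet the threshold.

10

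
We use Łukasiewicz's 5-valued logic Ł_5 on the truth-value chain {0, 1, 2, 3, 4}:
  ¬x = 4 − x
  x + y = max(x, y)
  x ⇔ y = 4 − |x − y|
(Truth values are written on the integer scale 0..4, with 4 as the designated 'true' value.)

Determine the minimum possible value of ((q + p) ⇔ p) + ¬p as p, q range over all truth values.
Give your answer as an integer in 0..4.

Take p = 2, q = 4:
q + p = 4 + 2 = 4
(q + p) ⇔ p = 4 ⇔ 2 = 2
¬p = ¬2 = 2
((q + p) ⇔ p) + ¬p = 2 + 2 = 2
No assignment yields a value below 2, so this is the minimum.

2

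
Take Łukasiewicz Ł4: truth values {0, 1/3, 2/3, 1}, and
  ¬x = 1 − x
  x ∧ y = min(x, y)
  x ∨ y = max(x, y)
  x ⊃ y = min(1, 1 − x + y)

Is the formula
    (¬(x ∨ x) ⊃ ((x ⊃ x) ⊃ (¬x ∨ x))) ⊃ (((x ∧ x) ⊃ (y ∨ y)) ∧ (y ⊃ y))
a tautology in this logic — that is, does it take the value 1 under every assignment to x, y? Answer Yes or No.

No

Counterexample: take x = 1/3, y = 0.
x ∨ x = 1/3 ∨ 1/3 = 1/3
¬(x ∨ x) = ¬1/3 = 2/3
x ⊃ x = 1/3 ⊃ 1/3 = 1
¬x = ¬1/3 = 2/3
¬x ∨ x = 2/3 ∨ 1/3 = 2/3
(x ⊃ x) ⊃ (¬x ∨ x) = 1 ⊃ 2/3 = 2/3
¬(x ∨ x) ⊃ ((x ⊃ x) ⊃ (¬x ∨ x)) = 2/3 ⊃ 2/3 = 1
x ∧ x = 1/3 ∧ 1/3 = 1/3
y ∨ y = 0 ∨ 0 = 0
(x ∧ x) ⊃ (y ∨ y) = 1/3 ⊃ 0 = 2/3
y ⊃ y = 0 ⊃ 0 = 1
((x ∧ x) ⊃ (y ∨ y)) ∧ (y ⊃ y) = 2/3 ∧ 1 = 2/3
(¬(x ∨ x) ⊃ ((x ⊃ x) ⊃ (¬x ∨ x))) ⊃ (((x ∧ x) ⊃ (y ∨ y)) ∧ (y ⊃ y)) = 1 ⊃ 2/3 = 2/3
This gives 2/3 ≠ 1.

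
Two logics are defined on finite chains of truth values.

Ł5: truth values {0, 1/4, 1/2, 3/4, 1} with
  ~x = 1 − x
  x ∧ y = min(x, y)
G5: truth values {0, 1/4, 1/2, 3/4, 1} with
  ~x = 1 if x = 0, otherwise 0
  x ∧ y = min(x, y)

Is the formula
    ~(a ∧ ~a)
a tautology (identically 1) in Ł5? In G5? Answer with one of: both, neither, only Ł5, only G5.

only G5

In Ł5: at a = 1/4 the value is 3/4 — not a tautology.
In G5: every assignment gives 1 — tautology.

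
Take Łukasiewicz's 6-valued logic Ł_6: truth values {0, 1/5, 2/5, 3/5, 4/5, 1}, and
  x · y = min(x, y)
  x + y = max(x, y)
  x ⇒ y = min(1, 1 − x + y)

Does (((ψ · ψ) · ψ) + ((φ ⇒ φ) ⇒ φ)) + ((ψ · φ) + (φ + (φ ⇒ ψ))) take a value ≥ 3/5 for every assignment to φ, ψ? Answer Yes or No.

Yes

At φ = 4/5, ψ = 4/5, for instance:
ψ · ψ = 4/5 · 4/5 = 4/5
(ψ · ψ) · ψ = 4/5 · 4/5 = 4/5
φ ⇒ φ = 4/5 ⇒ 4/5 = 1
(φ ⇒ φ) ⇒ φ = 1 ⇒ 4/5 = 4/5
((ψ · ψ) · ψ) + ((φ ⇒ φ) ⇒ φ) = 4/5 + 4/5 = 4/5
ψ · φ = 4/5 · 4/5 = 4/5
φ ⇒ ψ = 4/5 ⇒ 4/5 = 1
φ + (φ ⇒ ψ) = 4/5 + 1 = 1
(ψ · φ) + (φ + (φ ⇒ ψ)) = 4/5 + 1 = 1
(((ψ · ψ) · ψ) + ((φ ⇒ φ) ⇒ φ)) + ((ψ · φ) + (φ + (φ ⇒ ψ))) = 4/5 + 1 = 1
and checking the remaining 35 assignments likewise gives ≥ 3/5 in every case.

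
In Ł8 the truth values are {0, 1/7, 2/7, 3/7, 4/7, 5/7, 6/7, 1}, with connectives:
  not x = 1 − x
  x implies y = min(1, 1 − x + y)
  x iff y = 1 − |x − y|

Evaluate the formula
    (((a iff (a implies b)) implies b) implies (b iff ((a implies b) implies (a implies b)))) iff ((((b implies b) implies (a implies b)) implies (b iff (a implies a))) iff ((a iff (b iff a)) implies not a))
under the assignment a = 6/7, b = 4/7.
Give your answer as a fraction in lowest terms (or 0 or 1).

a implies b = 6/7 implies 4/7 = 5/7
a iff (a implies b) = 6/7 iff 5/7 = 6/7
(a iff (a implies b)) implies b = 6/7 implies 4/7 = 5/7
a implies b = 6/7 implies 4/7 = 5/7
a implies b = 6/7 implies 4/7 = 5/7
(a implies b) implies (a implies b) = 5/7 implies 5/7 = 1
b iff ((a implies b) implies (a implies b)) = 4/7 iff 1 = 4/7
((a iff (a implies b)) implies b) implies (b iff ((a implies b) implies (a implies b))) = 5/7 implies 4/7 = 6/7
b implies b = 4/7 implies 4/7 = 1
a implies b = 6/7 implies 4/7 = 5/7
(b implies b) implies (a implies b) = 1 implies 5/7 = 5/7
a implies a = 6/7 implies 6/7 = 1
b iff (a implies a) = 4/7 iff 1 = 4/7
((b implies b) implies (a implies b)) implies (b iff (a implies a)) = 5/7 implies 4/7 = 6/7
b iff a = 4/7 iff 6/7 = 5/7
a iff (b iff a) = 6/7 iff 5/7 = 6/7
not a = not 6/7 = 1/7
(a iff (b iff a)) implies not a = 6/7 implies 1/7 = 2/7
(((b implies b) implies (a implies b)) implies (b iff (a implies a))) iff ((a iff (b iff a)) implies not a) = 6/7 iff 2/7 = 3/7
(((a iff (a implies b)) implies b) implies (b iff ((a implies b) implies (a implies b)))) iff ((((b implies b) implies (a implies b)) implies (b iff (a implies a))) iff ((a iff (b iff a)) implies not a)) = 6/7 iff 3/7 = 4/7

4/7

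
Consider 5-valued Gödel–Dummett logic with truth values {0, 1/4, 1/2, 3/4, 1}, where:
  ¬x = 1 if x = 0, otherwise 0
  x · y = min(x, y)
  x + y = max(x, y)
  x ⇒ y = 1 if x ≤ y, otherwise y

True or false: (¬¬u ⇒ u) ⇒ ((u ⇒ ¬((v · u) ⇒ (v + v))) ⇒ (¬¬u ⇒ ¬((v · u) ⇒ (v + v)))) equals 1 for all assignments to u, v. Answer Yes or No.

At u = 3/4, v = 3/4, for instance:
¬u = ¬3/4 = 0
¬¬u = ¬0 = 1
¬¬u ⇒ u = 1 ⇒ 3/4 = 3/4
v · u = 3/4 · 3/4 = 3/4
v + v = 3/4 + 3/4 = 3/4
(v · u) ⇒ (v + v) = 3/4 ⇒ 3/4 = 1
¬((v · u) ⇒ (v + v)) = ¬1 = 0
u ⇒ ¬((v · u) ⇒ (v + v)) = 3/4 ⇒ 0 = 0
¬¬u ⇒ ¬((v · u) ⇒ (v + v)) = 1 ⇒ 0 = 0
(u ⇒ ¬((v · u) ⇒ (v + v))) ⇒ (¬¬u ⇒ ¬((v · u) ⇒ (v + v))) = 0 ⇒ 0 = 1
(¬¬u ⇒ u) ⇒ ((u ⇒ ¬((v · u) ⇒ (v + v))) ⇒ (¬¬u ⇒ ¬((v · u) ⇒ (v + v)))) = 3/4 ⇒ 1 = 1
and checking the remaining 24 assignments likewise gives ≥ 1 in every case.

Yes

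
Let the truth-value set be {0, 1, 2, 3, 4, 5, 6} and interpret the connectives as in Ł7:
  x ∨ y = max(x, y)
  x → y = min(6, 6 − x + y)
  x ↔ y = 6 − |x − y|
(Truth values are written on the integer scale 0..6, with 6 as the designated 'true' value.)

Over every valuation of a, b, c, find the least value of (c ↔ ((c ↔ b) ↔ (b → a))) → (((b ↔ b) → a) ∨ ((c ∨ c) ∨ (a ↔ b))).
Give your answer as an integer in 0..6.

Take a = 0, b = 3, c = 3:
c ↔ b = 3 ↔ 3 = 6
b → a = 3 → 0 = 3
(c ↔ b) ↔ (b → a) = 6 ↔ 3 = 3
c ↔ ((c ↔ b) ↔ (b → a)) = 3 ↔ 3 = 6
b ↔ b = 3 ↔ 3 = 6
(b ↔ b) → a = 6 → 0 = 0
c ∨ c = 3 ∨ 3 = 3
a ↔ b = 0 ↔ 3 = 3
(c ∨ c) ∨ (a ↔ b) = 3 ∨ 3 = 3
((b ↔ b) → a) ∨ ((c ∨ c) ∨ (a ↔ b)) = 0 ∨ 3 = 3
(c ↔ ((c ↔ b) ↔ (b → a))) → (((b ↔ b) → a) ∨ ((c ∨ c) ∨ (a ↔ b))) = 6 → 3 = 3
No assignment yields a value below 3, so this is the minimum.

3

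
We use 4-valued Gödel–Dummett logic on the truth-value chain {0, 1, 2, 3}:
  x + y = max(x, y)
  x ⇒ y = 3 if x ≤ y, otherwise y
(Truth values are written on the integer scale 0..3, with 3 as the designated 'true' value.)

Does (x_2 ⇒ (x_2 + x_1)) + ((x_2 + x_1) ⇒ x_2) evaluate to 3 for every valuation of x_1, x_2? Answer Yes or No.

Yes

x_1 = 0, x_2 = 0 ↦ 3
x_1 = 0, x_2 = 1 ↦ 3
x_1 = 0, x_2 = 2 ↦ 3
x_1 = 0, x_2 = 3 ↦ 3
x_1 = 1, x_2 = 0 ↦ 3
x_1 = 1, x_2 = 1 ↦ 3
x_1 = 1, x_2 = 2 ↦ 3
x_1 = 1, x_2 = 3 ↦ 3
x_1 = 2, x_2 = 0 ↦ 3
x_1 = 2, x_2 = 1 ↦ 3
x_1 = 2, x_2 = 2 ↦ 3
x_1 = 2, x_2 = 3 ↦ 3
x_1 = 3, x_2 = 0 ↦ 3
x_1 = 3, x_2 = 1 ↦ 3
x_1 = 3, x_2 = 2 ↦ 3
x_1 = 3, x_2 = 3 ↦ 3
Every assignment gives a value ≥ 3.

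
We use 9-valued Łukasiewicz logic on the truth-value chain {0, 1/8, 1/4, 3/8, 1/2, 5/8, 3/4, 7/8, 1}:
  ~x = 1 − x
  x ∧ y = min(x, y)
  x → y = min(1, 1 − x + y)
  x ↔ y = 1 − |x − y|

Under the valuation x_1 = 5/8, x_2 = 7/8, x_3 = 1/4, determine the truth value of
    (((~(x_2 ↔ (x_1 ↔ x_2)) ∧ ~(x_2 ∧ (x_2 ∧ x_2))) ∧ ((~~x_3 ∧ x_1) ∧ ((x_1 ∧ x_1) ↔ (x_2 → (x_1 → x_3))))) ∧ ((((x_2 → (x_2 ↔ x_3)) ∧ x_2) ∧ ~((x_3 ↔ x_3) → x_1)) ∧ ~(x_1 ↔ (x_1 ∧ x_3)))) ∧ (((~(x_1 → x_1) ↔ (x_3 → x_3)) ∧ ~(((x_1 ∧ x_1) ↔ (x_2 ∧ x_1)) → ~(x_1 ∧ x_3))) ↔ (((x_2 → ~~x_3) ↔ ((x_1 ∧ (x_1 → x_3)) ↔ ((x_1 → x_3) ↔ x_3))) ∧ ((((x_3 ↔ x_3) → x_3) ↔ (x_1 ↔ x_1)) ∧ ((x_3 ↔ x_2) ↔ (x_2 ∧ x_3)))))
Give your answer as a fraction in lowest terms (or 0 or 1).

1/8

x_1 ↔ x_2 = 5/8 ↔ 7/8 = 3/4
x_2 ↔ (x_1 ↔ x_2) = 7/8 ↔ 3/4 = 7/8
~(x_2 ↔ (x_1 ↔ x_2)) = ~7/8 = 1/8
x_2 ∧ x_2 = 7/8 ∧ 7/8 = 7/8
x_2 ∧ (x_2 ∧ x_2) = 7/8 ∧ 7/8 = 7/8
~(x_2 ∧ (x_2 ∧ x_2)) = ~7/8 = 1/8
~(x_2 ↔ (x_1 ↔ x_2)) ∧ ~(x_2 ∧ (x_2 ∧ x_2)) = 1/8 ∧ 1/8 = 1/8
~x_3 = ~1/4 = 3/4
~~x_3 = ~3/4 = 1/4
~~x_3 ∧ x_1 = 1/4 ∧ 5/8 = 1/4
x_1 ∧ x_1 = 5/8 ∧ 5/8 = 5/8
x_1 → x_3 = 5/8 → 1/4 = 5/8
x_2 → (x_1 → x_3) = 7/8 → 5/8 = 3/4
(x_1 ∧ x_1) ↔ (x_2 → (x_1 → x_3)) = 5/8 ↔ 3/4 = 7/8
(~~x_3 ∧ x_1) ∧ ((x_1 ∧ x_1) ↔ (x_2 → (x_1 → x_3))) = 1/4 ∧ 7/8 = 1/4
(~(x_2 ↔ (x_1 ↔ x_2)) ∧ ~(x_2 ∧ (x_2 ∧ x_2))) ∧ ((~~x_3 ∧ x_1) ∧ ((x_1 ∧ x_1) ↔ (x_2 → (x_1 → x_3)))) = 1/8 ∧ 1/4 = 1/8
x_2 ↔ x_3 = 7/8 ↔ 1/4 = 3/8
x_2 → (x_2 ↔ x_3) = 7/8 → 3/8 = 1/2
(x_2 → (x_2 ↔ x_3)) ∧ x_2 = 1/2 ∧ 7/8 = 1/2
x_3 ↔ x_3 = 1/4 ↔ 1/4 = 1
(x_3 ↔ x_3) → x_1 = 1 → 5/8 = 5/8
~((x_3 ↔ x_3) → x_1) = ~5/8 = 3/8
((x_2 → (x_2 ↔ x_3)) ∧ x_2) ∧ ~((x_3 ↔ x_3) → x_1) = 1/2 ∧ 3/8 = 3/8
x_1 ∧ x_3 = 5/8 ∧ 1/4 = 1/4
x_1 ↔ (x_1 ∧ x_3) = 5/8 ↔ 1/4 = 5/8
~(x_1 ↔ (x_1 ∧ x_3)) = ~5/8 = 3/8
(((x_2 → (x_2 ↔ x_3)) ∧ x_2) ∧ ~((x_3 ↔ x_3) → x_1)) ∧ ~(x_1 ↔ (x_1 ∧ x_3)) = 3/8 ∧ 3/8 = 3/8
((~(x_2 ↔ (x_1 ↔ x_2)) ∧ ~(x_2 ∧ (x_2 ∧ x_2))) ∧ ((~~x_3 ∧ x_1) ∧ ((x_1 ∧ x_1) ↔ (x_2 → (x_1 → x_3))))) ∧ ((((x_2 → (x_2 ↔ x_3)) ∧ x_2) ∧ ~((x_3 ↔ x_3) → x_1)) ∧ ~(x_1 ↔ (x_1 ∧ x_3))) = 1/8 ∧ 3/8 = 1/8
x_1 → x_1 = 5/8 → 5/8 = 1
~(x_1 → x_1) = ~1 = 0
x_3 → x_3 = 1/4 → 1/4 = 1
~(x_1 → x_1) ↔ (x_3 → x_3) = 0 ↔ 1 = 0
x_1 ∧ x_1 = 5/8 ∧ 5/8 = 5/8
x_2 ∧ x_1 = 7/8 ∧ 5/8 = 5/8
(x_1 ∧ x_1) ↔ (x_2 ∧ x_1) = 5/8 ↔ 5/8 = 1
x_1 ∧ x_3 = 5/8 ∧ 1/4 = 1/4
~(x_1 ∧ x_3) = ~1/4 = 3/4
((x_1 ∧ x_1) ↔ (x_2 ∧ x_1)) → ~(x_1 ∧ x_3) = 1 → 3/4 = 3/4
~(((x_1 ∧ x_1) ↔ (x_2 ∧ x_1)) → ~(x_1 ∧ x_3)) = ~3/4 = 1/4
(~(x_1 → x_1) ↔ (x_3 → x_3)) ∧ ~(((x_1 ∧ x_1) ↔ (x_2 ∧ x_1)) → ~(x_1 ∧ x_3)) = 0 ∧ 1/4 = 0
~x_3 = ~1/4 = 3/4
~~x_3 = ~3/4 = 1/4
x_2 → ~~x_3 = 7/8 → 1/4 = 3/8
x_1 → x_3 = 5/8 → 1/4 = 5/8
x_1 ∧ (x_1 → x_3) = 5/8 ∧ 5/8 = 5/8
x_1 → x_3 = 5/8 → 1/4 = 5/8
(x_1 → x_3) ↔ x_3 = 5/8 ↔ 1/4 = 5/8
(x_1 ∧ (x_1 → x_3)) ↔ ((x_1 → x_3) ↔ x_3) = 5/8 ↔ 5/8 = 1
(x_2 → ~~x_3) ↔ ((x_1 ∧ (x_1 → x_3)) ↔ ((x_1 → x_3) ↔ x_3)) = 3/8 ↔ 1 = 3/8
x_3 ↔ x_3 = 1/4 ↔ 1/4 = 1
(x_3 ↔ x_3) → x_3 = 1 → 1/4 = 1/4
x_1 ↔ x_1 = 5/8 ↔ 5/8 = 1
((x_3 ↔ x_3) → x_3) ↔ (x_1 ↔ x_1) = 1/4 ↔ 1 = 1/4
x_3 ↔ x_2 = 1/4 ↔ 7/8 = 3/8
x_2 ∧ x_3 = 7/8 ∧ 1/4 = 1/4
(x_3 ↔ x_2) ↔ (x_2 ∧ x_3) = 3/8 ↔ 1/4 = 7/8
(((x_3 ↔ x_3) → x_3) ↔ (x_1 ↔ x_1)) ∧ ((x_3 ↔ x_2) ↔ (x_2 ∧ x_3)) = 1/4 ∧ 7/8 = 1/4
((x_2 → ~~x_3) ↔ ((x_1 ∧ (x_1 → x_3)) ↔ ((x_1 → x_3) ↔ x_3))) ∧ ((((x_3 ↔ x_3) → x_3) ↔ (x_1 ↔ x_1)) ∧ ((x_3 ↔ x_2) ↔ (x_2 ∧ x_3))) = 3/8 ∧ 1/4 = 1/4
((~(x_1 → x_1) ↔ (x_3 → x_3)) ∧ ~(((x_1 ∧ x_1) ↔ (x_2 ∧ x_1)) → ~(x_1 ∧ x_3))) ↔ (((x_2 → ~~x_3) ↔ ((x_1 ∧ (x_1 → x_3)) ↔ ((x_1 → x_3) ↔ x_3))) ∧ ((((x_3 ↔ x_3) → x_3) ↔ (x_1 ↔ x_1)) ∧ ((x_3 ↔ x_2) ↔ (x_2 ∧ x_3)))) = 0 ↔ 1/4 = 3/4
(((~(x_2 ↔ (x_1 ↔ x_2)) ∧ ~(x_2 ∧ (x_2 ∧ x_2))) ∧ ((~~x_3 ∧ x_1) ∧ ((x_1 ∧ x_1) ↔ (x_2 → (x_1 → x_3))))) ∧ ((((x_2 → (x_2 ↔ x_3)) ∧ x_2) ∧ ~((x_3 ↔ x_3) → x_1)) ∧ ~(x_1 ↔ (x_1 ∧ x_3)))) ∧ (((~(x_1 → x_1) ↔ (x_3 → x_3)) ∧ ~(((x_1 ∧ x_1) ↔ (x_2 ∧ x_1)) → ~(x_1 ∧ x_3))) ↔ (((x_2 → ~~x_3) ↔ ((x_1 ∧ (x_1 → x_3)) ↔ ((x_1 → x_3) ↔ x_3))) ∧ ((((x_3 ↔ x_3) → x_3) ↔ (x_1 ↔ x_1)) ∧ ((x_3 ↔ x_2) ↔ (x_2 ∧ x_3))))) = 1/8 ∧ 3/4 = 1/8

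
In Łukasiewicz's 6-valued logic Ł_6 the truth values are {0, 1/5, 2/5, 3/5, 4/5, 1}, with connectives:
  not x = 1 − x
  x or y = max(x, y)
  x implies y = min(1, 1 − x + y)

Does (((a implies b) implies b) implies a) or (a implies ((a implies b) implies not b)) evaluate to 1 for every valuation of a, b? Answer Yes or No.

No

Counterexample: take a = 1/5, b = 1.
a implies b = 1/5 implies 1 = 1
(a implies b) implies b = 1 implies 1 = 1
((a implies b) implies b) implies a = 1 implies 1/5 = 1/5
a implies b = 1/5 implies 1 = 1
not b = not 1 = 0
(a implies b) implies not b = 1 implies 0 = 0
a implies ((a implies b) implies not b) = 1/5 implies 0 = 4/5
(((a implies b) implies b) implies a) or (a implies ((a implies b) implies not b)) = 1/5 or 4/5 = 4/5
This gives 4/5 ≠ 1.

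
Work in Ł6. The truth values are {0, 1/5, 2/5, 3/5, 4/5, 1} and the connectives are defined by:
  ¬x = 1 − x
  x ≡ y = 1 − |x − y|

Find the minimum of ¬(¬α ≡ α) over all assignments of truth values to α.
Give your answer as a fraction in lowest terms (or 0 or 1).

Take α = 2/5:
¬α = ¬2/5 = 3/5
¬α ≡ α = 3/5 ≡ 2/5 = 4/5
¬(¬α ≡ α) = ¬4/5 = 1/5
No assignment yields a value below 1/5, so this is the minimum.

1/5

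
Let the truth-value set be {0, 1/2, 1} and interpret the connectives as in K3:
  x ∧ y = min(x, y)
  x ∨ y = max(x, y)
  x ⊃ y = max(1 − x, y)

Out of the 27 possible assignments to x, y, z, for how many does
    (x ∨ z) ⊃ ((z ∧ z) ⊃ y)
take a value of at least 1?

15

value 1: 15 assignments (counts)
value 1/2: 9 assignments
value 0: 3 assignments
So 15 of the 27 assignments meet the threshold.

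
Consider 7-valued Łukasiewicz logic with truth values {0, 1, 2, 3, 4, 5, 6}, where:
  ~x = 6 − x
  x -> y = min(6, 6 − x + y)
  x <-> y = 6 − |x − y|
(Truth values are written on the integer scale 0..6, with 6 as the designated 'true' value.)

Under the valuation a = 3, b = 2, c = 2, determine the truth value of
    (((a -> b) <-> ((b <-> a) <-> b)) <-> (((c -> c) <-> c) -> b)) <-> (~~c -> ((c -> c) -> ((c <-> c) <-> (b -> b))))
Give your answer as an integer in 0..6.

a -> b = 3 -> 2 = 5
b <-> a = 2 <-> 3 = 5
(b <-> a) <-> b = 5 <-> 2 = 3
(a -> b) <-> ((b <-> a) <-> b) = 5 <-> 3 = 4
c -> c = 2 -> 2 = 6
(c -> c) <-> c = 6 <-> 2 = 2
((c -> c) <-> c) -> b = 2 -> 2 = 6
((a -> b) <-> ((b <-> a) <-> b)) <-> (((c -> c) <-> c) -> b) = 4 <-> 6 = 4
~c = ~2 = 4
~~c = ~4 = 2
c -> c = 2 -> 2 = 6
c <-> c = 2 <-> 2 = 6
b -> b = 2 -> 2 = 6
(c <-> c) <-> (b -> b) = 6 <-> 6 = 6
(c -> c) -> ((c <-> c) <-> (b -> b)) = 6 -> 6 = 6
~~c -> ((c -> c) -> ((c <-> c) <-> (b -> b))) = 2 -> 6 = 6
(((a -> b) <-> ((b <-> a) <-> b)) <-> (((c -> c) <-> c) -> b)) <-> (~~c -> ((c -> c) -> ((c <-> c) <-> (b -> b)))) = 4 <-> 6 = 4

4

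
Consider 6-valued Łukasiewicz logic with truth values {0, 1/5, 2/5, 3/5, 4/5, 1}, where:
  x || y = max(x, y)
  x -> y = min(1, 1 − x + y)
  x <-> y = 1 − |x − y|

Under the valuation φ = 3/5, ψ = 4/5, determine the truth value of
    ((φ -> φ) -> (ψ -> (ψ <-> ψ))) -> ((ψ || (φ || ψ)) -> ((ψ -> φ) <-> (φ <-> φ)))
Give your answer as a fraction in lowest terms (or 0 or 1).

φ -> φ = 3/5 -> 3/5 = 1
ψ <-> ψ = 4/5 <-> 4/5 = 1
ψ -> (ψ <-> ψ) = 4/5 -> 1 = 1
(φ -> φ) -> (ψ -> (ψ <-> ψ)) = 1 -> 1 = 1
φ || ψ = 3/5 || 4/5 = 4/5
ψ || (φ || ψ) = 4/5 || 4/5 = 4/5
ψ -> φ = 4/5 -> 3/5 = 4/5
φ <-> φ = 3/5 <-> 3/5 = 1
(ψ -> φ) <-> (φ <-> φ) = 4/5 <-> 1 = 4/5
(ψ || (φ || ψ)) -> ((ψ -> φ) <-> (φ <-> φ)) = 4/5 -> 4/5 = 1
((φ -> φ) -> (ψ -> (ψ <-> ψ))) -> ((ψ || (φ || ψ)) -> ((ψ -> φ) <-> (φ <-> φ))) = 1 -> 1 = 1

1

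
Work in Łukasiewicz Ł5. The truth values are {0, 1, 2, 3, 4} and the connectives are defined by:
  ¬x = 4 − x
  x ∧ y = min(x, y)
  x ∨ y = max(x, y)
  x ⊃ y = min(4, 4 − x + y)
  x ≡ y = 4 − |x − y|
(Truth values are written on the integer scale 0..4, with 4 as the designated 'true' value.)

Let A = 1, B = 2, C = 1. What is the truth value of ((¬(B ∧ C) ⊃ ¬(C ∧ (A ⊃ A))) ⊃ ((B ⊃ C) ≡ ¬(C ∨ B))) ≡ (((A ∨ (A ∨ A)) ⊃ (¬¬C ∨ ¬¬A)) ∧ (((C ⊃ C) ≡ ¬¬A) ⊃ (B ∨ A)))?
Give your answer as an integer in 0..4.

3

B ∧ C = 2 ∧ 1 = 1
¬(B ∧ C) = ¬1 = 3
A ⊃ A = 1 ⊃ 1 = 4
C ∧ (A ⊃ A) = 1 ∧ 4 = 1
¬(C ∧ (A ⊃ A)) = ¬1 = 3
¬(B ∧ C) ⊃ ¬(C ∧ (A ⊃ A)) = 3 ⊃ 3 = 4
B ⊃ C = 2 ⊃ 1 = 3
C ∨ B = 1 ∨ 2 = 2
¬(C ∨ B) = ¬2 = 2
(B ⊃ C) ≡ ¬(C ∨ B) = 3 ≡ 2 = 3
(¬(B ∧ C) ⊃ ¬(C ∧ (A ⊃ A))) ⊃ ((B ⊃ C) ≡ ¬(C ∨ B)) = 4 ⊃ 3 = 3
A ∨ A = 1 ∨ 1 = 1
A ∨ (A ∨ A) = 1 ∨ 1 = 1
¬C = ¬1 = 3
¬¬C = ¬3 = 1
¬A = ¬1 = 3
¬¬A = ¬3 = 1
¬¬C ∨ ¬¬A = 1 ∨ 1 = 1
(A ∨ (A ∨ A)) ⊃ (¬¬C ∨ ¬¬A) = 1 ⊃ 1 = 4
C ⊃ C = 1 ⊃ 1 = 4
¬A = ¬1 = 3
¬¬A = ¬3 = 1
(C ⊃ C) ≡ ¬¬A = 4 ≡ 1 = 1
B ∨ A = 2 ∨ 1 = 2
((C ⊃ C) ≡ ¬¬A) ⊃ (B ∨ A) = 1 ⊃ 2 = 4
((A ∨ (A ∨ A)) ⊃ (¬¬C ∨ ¬¬A)) ∧ (((C ⊃ C) ≡ ¬¬A) ⊃ (B ∨ A)) = 4 ∧ 4 = 4
((¬(B ∧ C) ⊃ ¬(C ∧ (A ⊃ A))) ⊃ ((B ⊃ C) ≡ ¬(C ∨ B))) ≡ (((A ∨ (A ∨ A)) ⊃ (¬¬C ∨ ¬¬A)) ∧ (((C ⊃ C) ≡ ¬¬A) ⊃ (B ∨ A))) = 3 ≡ 4 = 3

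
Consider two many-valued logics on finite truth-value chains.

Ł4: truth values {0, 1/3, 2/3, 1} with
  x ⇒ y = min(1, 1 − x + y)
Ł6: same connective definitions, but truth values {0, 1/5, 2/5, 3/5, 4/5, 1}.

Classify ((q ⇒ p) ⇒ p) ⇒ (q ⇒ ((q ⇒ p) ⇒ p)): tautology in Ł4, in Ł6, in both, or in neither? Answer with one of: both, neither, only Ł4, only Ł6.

In Ł4: every assignment gives 1 — tautology.
In Ł6: every assignment gives 1 — tautology.

both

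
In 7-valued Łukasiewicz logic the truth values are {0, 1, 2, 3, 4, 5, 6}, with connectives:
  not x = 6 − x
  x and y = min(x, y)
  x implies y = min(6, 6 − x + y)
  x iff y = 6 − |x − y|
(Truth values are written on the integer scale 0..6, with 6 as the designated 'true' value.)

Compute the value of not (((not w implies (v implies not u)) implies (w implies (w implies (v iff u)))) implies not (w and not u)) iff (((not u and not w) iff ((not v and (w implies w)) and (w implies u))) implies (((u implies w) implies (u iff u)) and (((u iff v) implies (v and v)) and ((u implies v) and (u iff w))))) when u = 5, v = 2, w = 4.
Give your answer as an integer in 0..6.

1

not w = not 4 = 2
not u = not 5 = 1
v implies not u = 2 implies 1 = 5
not w implies (v implies not u) = 2 implies 5 = 6
v iff u = 2 iff 5 = 3
w implies (v iff u) = 4 implies 3 = 5
w implies (w implies (v iff u)) = 4 implies 5 = 6
(not w implies (v implies not u)) implies (w implies (w implies (v iff u))) = 6 implies 6 = 6
not u = not 5 = 1
w and not u = 4 and 1 = 1
not (w and not u) = not 1 = 5
((not w implies (v implies not u)) implies (w implies (w implies (v iff u)))) implies not (w and not u) = 6 implies 5 = 5
not (((not w implies (v implies not u)) implies (w implies (w implies (v iff u)))) implies not (w and not u)) = not 5 = 1
not u = not 5 = 1
not w = not 4 = 2
not u and not w = 1 and 2 = 1
not v = not 2 = 4
w implies w = 4 implies 4 = 6
not v and (w implies w) = 4 and 6 = 4
w implies u = 4 implies 5 = 6
(not v and (w implies w)) and (w implies u) = 4 and 6 = 4
(not u and not w) iff ((not v and (w implies w)) and (w implies u)) = 1 iff 4 = 3
u implies w = 5 implies 4 = 5
u iff u = 5 iff 5 = 6
(u implies w) implies (u iff u) = 5 implies 6 = 6
u iff v = 5 iff 2 = 3
v and v = 2 and 2 = 2
(u iff v) implies (v and v) = 3 implies 2 = 5
u implies v = 5 implies 2 = 3
u iff w = 5 iff 4 = 5
(u implies v) and (u iff w) = 3 and 5 = 3
((u iff v) implies (v and v)) and ((u implies v) and (u iff w)) = 5 and 3 = 3
((u implies w) implies (u iff u)) and (((u iff v) implies (v and v)) and ((u implies v) and (u iff w))) = 6 and 3 = 3
((not u and not w) iff ((not v and (w implies w)) and (w implies u))) implies (((u implies w) implies (u iff u)) and (((u iff v) implies (v and v)) and ((u implies v) and (u iff w)))) = 3 implies 3 = 6
not (((not w implies (v implies not u)) implies (w implies (w implies (v iff u)))) implies not (w and not u)) iff (((not u and not w) iff ((not v and (w implies w)) and (w implies u))) implies (((u implies w) implies (u iff u)) and (((u iff v) implies (v and v)) and ((u implies v) and (u iff w))))) = 1 iff 6 = 1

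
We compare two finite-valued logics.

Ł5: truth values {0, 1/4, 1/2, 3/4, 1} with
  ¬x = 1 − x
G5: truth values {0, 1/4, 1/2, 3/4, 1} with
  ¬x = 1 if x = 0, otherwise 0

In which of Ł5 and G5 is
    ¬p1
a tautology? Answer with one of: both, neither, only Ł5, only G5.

neither

In Ł5: at p1 = 1/4 the value is 3/4 — not a tautology.
In G5: at p1 = 1/4 the value is 0 — not a tautology.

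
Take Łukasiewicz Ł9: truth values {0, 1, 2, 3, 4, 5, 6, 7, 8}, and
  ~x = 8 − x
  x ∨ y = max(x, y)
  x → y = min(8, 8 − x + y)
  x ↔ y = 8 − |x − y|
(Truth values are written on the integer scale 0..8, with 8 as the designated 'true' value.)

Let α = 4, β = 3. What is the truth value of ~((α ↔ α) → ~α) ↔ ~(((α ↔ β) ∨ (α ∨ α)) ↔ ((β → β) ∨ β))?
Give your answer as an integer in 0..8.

α ↔ α = 4 ↔ 4 = 8
~α = ~4 = 4
(α ↔ α) → ~α = 8 → 4 = 4
~((α ↔ α) → ~α) = ~4 = 4
α ↔ β = 4 ↔ 3 = 7
α ∨ α = 4 ∨ 4 = 4
(α ↔ β) ∨ (α ∨ α) = 7 ∨ 4 = 7
β → β = 3 → 3 = 8
(β → β) ∨ β = 8 ∨ 3 = 8
((α ↔ β) ∨ (α ∨ α)) ↔ ((β → β) ∨ β) = 7 ↔ 8 = 7
~(((α ↔ β) ∨ (α ∨ α)) ↔ ((β → β) ∨ β)) = ~7 = 1
~((α ↔ α) → ~α) ↔ ~(((α ↔ β) ∨ (α ∨ α)) ↔ ((β → β) ∨ β)) = 4 ↔ 1 = 5

5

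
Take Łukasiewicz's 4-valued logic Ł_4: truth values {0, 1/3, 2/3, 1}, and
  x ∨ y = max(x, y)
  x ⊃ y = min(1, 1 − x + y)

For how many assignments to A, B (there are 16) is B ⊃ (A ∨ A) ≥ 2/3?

A = 0, B = 0 ↦ 1  ≥
A = 0, B = 1/3 ↦ 2/3  ≥
A = 0, B = 2/3 ↦ 1/3  <
A = 0, B = 1 ↦ 0  <
A = 1/3, B = 0 ↦ 1  ≥
A = 1/3, B = 1/3 ↦ 1  ≥
A = 1/3, B = 2/3 ↦ 2/3  ≥
A = 1/3, B = 1 ↦ 1/3  <
A = 2/3, B = 0 ↦ 1  ≥
A = 2/3, B = 1/3 ↦ 1  ≥
A = 2/3, B = 2/3 ↦ 1  ≥
A = 2/3, B = 1 ↦ 2/3  ≥
A = 1, B = 0 ↦ 1  ≥
A = 1, B = 1/3 ↦ 1  ≥
A = 1, B = 2/3 ↦ 1  ≥
A = 1, B = 1 ↦ 1  ≥
So 13 of the 16 assignments meet the threshold.

13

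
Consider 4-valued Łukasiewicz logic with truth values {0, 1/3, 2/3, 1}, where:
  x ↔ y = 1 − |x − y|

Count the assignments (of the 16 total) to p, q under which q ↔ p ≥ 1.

4

p = 0, q = 0 ↦ 1  ≥
p = 0, q = 1/3 ↦ 2/3  <
p = 0, q = 2/3 ↦ 1/3  <
p = 0, q = 1 ↦ 0  <
p = 1/3, q = 0 ↦ 2/3  <
p = 1/3, q = 1/3 ↦ 1  ≥
p = 1/3, q = 2/3 ↦ 2/3  <
p = 1/3, q = 1 ↦ 1/3  <
p = 2/3, q = 0 ↦ 1/3  <
p = 2/3, q = 1/3 ↦ 2/3  <
p = 2/3, q = 2/3 ↦ 1  ≥
p = 2/3, q = 1 ↦ 2/3  <
p = 1, q = 0 ↦ 0  <
p = 1, q = 1/3 ↦ 1/3  <
p = 1, q = 2/3 ↦ 2/3  <
p = 1, q = 1 ↦ 1  ≥
So 4 of the 16 assignments meet the threshold.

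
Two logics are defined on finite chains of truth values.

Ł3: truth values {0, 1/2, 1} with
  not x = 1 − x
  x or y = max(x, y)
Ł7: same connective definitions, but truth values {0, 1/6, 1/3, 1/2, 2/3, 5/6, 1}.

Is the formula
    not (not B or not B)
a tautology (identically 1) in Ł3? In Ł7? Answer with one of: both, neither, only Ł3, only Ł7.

In Ł3: at B = 0 the value is 0 — not a tautology.
In Ł7: at B = 0 the value is 0 — not a tautology.

neither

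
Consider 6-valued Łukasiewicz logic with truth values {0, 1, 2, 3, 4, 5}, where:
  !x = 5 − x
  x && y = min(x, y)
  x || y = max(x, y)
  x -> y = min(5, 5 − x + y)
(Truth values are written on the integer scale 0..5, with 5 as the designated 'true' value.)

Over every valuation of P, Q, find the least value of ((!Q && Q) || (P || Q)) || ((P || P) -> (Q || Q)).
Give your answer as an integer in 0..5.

Take P = 2, Q = 0:
!Q = !0 = 5
!Q && Q = 5 && 0 = 0
P || Q = 2 || 0 = 2
(!Q && Q) || (P || Q) = 0 || 2 = 2
P || P = 2 || 2 = 2
Q || Q = 0 || 0 = 0
(P || P) -> (Q || Q) = 2 -> 0 = 3
((!Q && Q) || (P || Q)) || ((P || P) -> (Q || Q)) = 2 || 3 = 3
No assignment yields a value below 3, so this is the minimum.

3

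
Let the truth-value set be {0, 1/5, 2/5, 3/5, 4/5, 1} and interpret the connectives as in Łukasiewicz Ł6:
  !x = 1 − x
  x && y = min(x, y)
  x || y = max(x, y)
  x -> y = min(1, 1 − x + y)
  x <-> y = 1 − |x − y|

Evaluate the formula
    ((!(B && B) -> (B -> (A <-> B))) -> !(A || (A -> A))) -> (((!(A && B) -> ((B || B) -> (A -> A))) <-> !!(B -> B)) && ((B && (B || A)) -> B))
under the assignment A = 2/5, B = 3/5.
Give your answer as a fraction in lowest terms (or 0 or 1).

1

B && B = 3/5 && 3/5 = 3/5
!(B && B) = !3/5 = 2/5
A <-> B = 2/5 <-> 3/5 = 4/5
B -> (A <-> B) = 3/5 -> 4/5 = 1
!(B && B) -> (B -> (A <-> B)) = 2/5 -> 1 = 1
A -> A = 2/5 -> 2/5 = 1
A || (A -> A) = 2/5 || 1 = 1
!(A || (A -> A)) = !1 = 0
(!(B && B) -> (B -> (A <-> B))) -> !(A || (A -> A)) = 1 -> 0 = 0
A && B = 2/5 && 3/5 = 2/5
!(A && B) = !2/5 = 3/5
B || B = 3/5 || 3/5 = 3/5
A -> A = 2/5 -> 2/5 = 1
(B || B) -> (A -> A) = 3/5 -> 1 = 1
!(A && B) -> ((B || B) -> (A -> A)) = 3/5 -> 1 = 1
B -> B = 3/5 -> 3/5 = 1
!(B -> B) = !1 = 0
!!(B -> B) = !0 = 1
(!(A && B) -> ((B || B) -> (A -> A))) <-> !!(B -> B) = 1 <-> 1 = 1
B || A = 3/5 || 2/5 = 3/5
B && (B || A) = 3/5 && 3/5 = 3/5
(B && (B || A)) -> B = 3/5 -> 3/5 = 1
((!(A && B) -> ((B || B) -> (A -> A))) <-> !!(B -> B)) && ((B && (B || A)) -> B) = 1 && 1 = 1
((!(B && B) -> (B -> (A <-> B))) -> !(A || (A -> A))) -> (((!(A && B) -> ((B || B) -> (A -> A))) <-> !!(B -> B)) && ((B && (B || A)) -> B)) = 0 -> 1 = 1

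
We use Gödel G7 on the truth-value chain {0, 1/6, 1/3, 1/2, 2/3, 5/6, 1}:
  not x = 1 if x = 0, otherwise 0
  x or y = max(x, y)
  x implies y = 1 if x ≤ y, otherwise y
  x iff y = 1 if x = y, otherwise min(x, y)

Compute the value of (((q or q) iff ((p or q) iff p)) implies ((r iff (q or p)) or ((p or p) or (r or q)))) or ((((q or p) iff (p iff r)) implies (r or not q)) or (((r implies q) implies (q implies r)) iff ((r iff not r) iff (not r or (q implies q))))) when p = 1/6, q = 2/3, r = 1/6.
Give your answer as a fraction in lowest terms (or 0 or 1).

1

q or q = 2/3 or 2/3 = 2/3
p or q = 1/6 or 2/3 = 2/3
(p or q) iff p = 2/3 iff 1/6 = 1/6
(q or q) iff ((p or q) iff p) = 2/3 iff 1/6 = 1/6
q or p = 2/3 or 1/6 = 2/3
r iff (q or p) = 1/6 iff 2/3 = 1/6
p or p = 1/6 or 1/6 = 1/6
r or q = 1/6 or 2/3 = 2/3
(p or p) or (r or q) = 1/6 or 2/3 = 2/3
(r iff (q or p)) or ((p or p) or (r or q)) = 1/6 or 2/3 = 2/3
((q or q) iff ((p or q) iff p)) implies ((r iff (q or p)) or ((p or p) or (r or q))) = 1/6 implies 2/3 = 1
q or p = 2/3 or 1/6 = 2/3
p iff r = 1/6 iff 1/6 = 1
(q or p) iff (p iff r) = 2/3 iff 1 = 2/3
not q = not 2/3 = 0
r or not q = 1/6 or 0 = 1/6
((q or p) iff (p iff r)) implies (r or not q) = 2/3 implies 1/6 = 1/6
r implies q = 1/6 implies 2/3 = 1
q implies r = 2/3 implies 1/6 = 1/6
(r implies q) implies (q implies r) = 1 implies 1/6 = 1/6
not r = not 1/6 = 0
r iff not r = 1/6 iff 0 = 0
not r = not 1/6 = 0
q implies q = 2/3 implies 2/3 = 1
not r or (q implies q) = 0 or 1 = 1
(r iff not r) iff (not r or (q implies q)) = 0 iff 1 = 0
((r implies q) implies (q implies r)) iff ((r iff not r) iff (not r or (q implies q))) = 1/6 iff 0 = 0
(((q or p) iff (p iff r)) implies (r or not q)) or (((r implies q) implies (q implies r)) iff ((r iff not r) iff (not r or (q implies q)))) = 1/6 or 0 = 1/6
(((q or q) iff ((p or q) iff p)) implies ((r iff (q or p)) or ((p or p) or (r or q)))) or ((((q or p) iff (p iff r)) implies (r or not q)) or (((r implies q) implies (q implies r)) iff ((r iff not r) iff (not r or (q implies q))))) = 1 or 1/6 = 1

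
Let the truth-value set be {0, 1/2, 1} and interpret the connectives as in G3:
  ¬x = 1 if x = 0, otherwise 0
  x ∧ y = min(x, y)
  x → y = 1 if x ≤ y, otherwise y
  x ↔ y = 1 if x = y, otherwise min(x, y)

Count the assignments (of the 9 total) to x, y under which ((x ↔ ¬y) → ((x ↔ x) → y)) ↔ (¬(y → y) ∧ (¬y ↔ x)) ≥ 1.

x = 0, y = 0 ↦ 0  <
x = 0, y = 1/2 ↦ 0  <
x = 0, y = 1 ↦ 0  <
x = 1/2, y = 0 ↦ 1  ≥
x = 1/2, y = 1/2 ↦ 0  <
x = 1/2, y = 1 ↦ 0  <
x = 1, y = 0 ↦ 1  ≥
x = 1, y = 1/2 ↦ 0  <
x = 1, y = 1 ↦ 0  <
So 2 of the 9 assignments meet the threshold.

2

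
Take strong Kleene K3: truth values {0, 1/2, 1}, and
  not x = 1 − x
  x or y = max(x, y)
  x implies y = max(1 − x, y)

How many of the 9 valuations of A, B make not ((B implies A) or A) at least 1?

1

A = 0, B = 0 ↦ 0  <
A = 0, B = 1/2 ↦ 1/2  <
A = 0, B = 1 ↦ 1  ≥
A = 1/2, B = 0 ↦ 0  <
A = 1/2, B = 1/2 ↦ 1/2  <
A = 1/2, B = 1 ↦ 1/2  <
A = 1, B = 0 ↦ 0  <
A = 1, B = 1/2 ↦ 0  <
A = 1, B = 1 ↦ 0  <
So 1 of the 9 assignments meets the threshold.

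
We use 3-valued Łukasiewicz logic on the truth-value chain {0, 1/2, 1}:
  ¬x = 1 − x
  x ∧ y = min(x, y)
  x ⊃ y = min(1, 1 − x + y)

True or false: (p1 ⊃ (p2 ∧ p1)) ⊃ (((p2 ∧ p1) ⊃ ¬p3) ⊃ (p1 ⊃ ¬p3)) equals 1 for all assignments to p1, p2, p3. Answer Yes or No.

At p1 = 1, p2 = 1/2, p3 = 0, for instance:
p2 ∧ p1 = 1/2 ∧ 1 = 1/2
p1 ⊃ (p2 ∧ p1) = 1 ⊃ 1/2 = 1/2
¬p3 = ¬0 = 1
(p2 ∧ p1) ⊃ ¬p3 = 1/2 ⊃ 1 = 1
p1 ⊃ ¬p3 = 1 ⊃ 1 = 1
((p2 ∧ p1) ⊃ ¬p3) ⊃ (p1 ⊃ ¬p3) = 1 ⊃ 1 = 1
(p1 ⊃ (p2 ∧ p1)) ⊃ (((p2 ∧ p1) ⊃ ¬p3) ⊃ (p1 ⊃ ¬p3)) = 1/2 ⊃ 1 = 1
and checking the remaining 26 assignments likewise gives ≥ 1 in every case.

Yes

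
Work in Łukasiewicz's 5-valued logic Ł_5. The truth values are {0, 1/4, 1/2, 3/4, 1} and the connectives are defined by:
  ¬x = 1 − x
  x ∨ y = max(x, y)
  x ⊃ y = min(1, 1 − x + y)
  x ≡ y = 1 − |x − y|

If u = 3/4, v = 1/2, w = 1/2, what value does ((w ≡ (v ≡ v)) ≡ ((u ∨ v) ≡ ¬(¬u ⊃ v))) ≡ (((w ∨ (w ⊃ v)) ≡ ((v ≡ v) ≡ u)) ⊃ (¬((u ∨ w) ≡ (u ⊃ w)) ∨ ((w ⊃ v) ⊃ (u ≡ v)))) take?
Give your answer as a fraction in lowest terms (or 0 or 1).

3/4

v ≡ v = 1/2 ≡ 1/2 = 1
w ≡ (v ≡ v) = 1/2 ≡ 1 = 1/2
u ∨ v = 3/4 ∨ 1/2 = 3/4
¬u = ¬3/4 = 1/4
¬u ⊃ v = 1/4 ⊃ 1/2 = 1
¬(¬u ⊃ v) = ¬1 = 0
(u ∨ v) ≡ ¬(¬u ⊃ v) = 3/4 ≡ 0 = 1/4
(w ≡ (v ≡ v)) ≡ ((u ∨ v) ≡ ¬(¬u ⊃ v)) = 1/2 ≡ 1/4 = 3/4
w ⊃ v = 1/2 ⊃ 1/2 = 1
w ∨ (w ⊃ v) = 1/2 ∨ 1 = 1
v ≡ v = 1/2 ≡ 1/2 = 1
(v ≡ v) ≡ u = 1 ≡ 3/4 = 3/4
(w ∨ (w ⊃ v)) ≡ ((v ≡ v) ≡ u) = 1 ≡ 3/4 = 3/4
u ∨ w = 3/4 ∨ 1/2 = 3/4
u ⊃ w = 3/4 ⊃ 1/2 = 3/4
(u ∨ w) ≡ (u ⊃ w) = 3/4 ≡ 3/4 = 1
¬((u ∨ w) ≡ (u ⊃ w)) = ¬1 = 0
w ⊃ v = 1/2 ⊃ 1/2 = 1
u ≡ v = 3/4 ≡ 1/2 = 3/4
(w ⊃ v) ⊃ (u ≡ v) = 1 ⊃ 3/4 = 3/4
¬((u ∨ w) ≡ (u ⊃ w)) ∨ ((w ⊃ v) ⊃ (u ≡ v)) = 0 ∨ 3/4 = 3/4
((w ∨ (w ⊃ v)) ≡ ((v ≡ v) ≡ u)) ⊃ (¬((u ∨ w) ≡ (u ⊃ w)) ∨ ((w ⊃ v) ⊃ (u ≡ v))) = 3/4 ⊃ 3/4 = 1
((w ≡ (v ≡ v)) ≡ ((u ∨ v) ≡ ¬(¬u ⊃ v))) ≡ (((w ∨ (w ⊃ v)) ≡ ((v ≡ v) ≡ u)) ⊃ (¬((u ∨ w) ≡ (u ⊃ w)) ∨ ((w ⊃ v) ⊃ (u ≡ v)))) = 3/4 ≡ 1 = 3/4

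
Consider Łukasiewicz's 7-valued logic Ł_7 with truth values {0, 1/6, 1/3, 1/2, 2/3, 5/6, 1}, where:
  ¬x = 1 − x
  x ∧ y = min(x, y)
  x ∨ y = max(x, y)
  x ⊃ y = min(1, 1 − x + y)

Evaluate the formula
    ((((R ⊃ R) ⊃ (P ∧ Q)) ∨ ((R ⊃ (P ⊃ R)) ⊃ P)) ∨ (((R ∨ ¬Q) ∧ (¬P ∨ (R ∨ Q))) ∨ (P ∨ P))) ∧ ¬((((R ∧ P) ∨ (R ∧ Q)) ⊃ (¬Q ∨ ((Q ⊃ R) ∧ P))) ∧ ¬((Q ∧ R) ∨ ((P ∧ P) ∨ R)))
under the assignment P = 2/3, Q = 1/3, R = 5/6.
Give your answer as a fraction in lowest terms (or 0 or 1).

5/6

R ⊃ R = 5/6 ⊃ 5/6 = 1
P ∧ Q = 2/3 ∧ 1/3 = 1/3
(R ⊃ R) ⊃ (P ∧ Q) = 1 ⊃ 1/3 = 1/3
P ⊃ R = 2/3 ⊃ 5/6 = 1
R ⊃ (P ⊃ R) = 5/6 ⊃ 1 = 1
(R ⊃ (P ⊃ R)) ⊃ P = 1 ⊃ 2/3 = 2/3
((R ⊃ R) ⊃ (P ∧ Q)) ∨ ((R ⊃ (P ⊃ R)) ⊃ P) = 1/3 ∨ 2/3 = 2/3
¬Q = ¬1/3 = 2/3
R ∨ ¬Q = 5/6 ∨ 2/3 = 5/6
¬P = ¬2/3 = 1/3
R ∨ Q = 5/6 ∨ 1/3 = 5/6
¬P ∨ (R ∨ Q) = 1/3 ∨ 5/6 = 5/6
(R ∨ ¬Q) ∧ (¬P ∨ (R ∨ Q)) = 5/6 ∧ 5/6 = 5/6
P ∨ P = 2/3 ∨ 2/3 = 2/3
((R ∨ ¬Q) ∧ (¬P ∨ (R ∨ Q))) ∨ (P ∨ P) = 5/6 ∨ 2/3 = 5/6
(((R ⊃ R) ⊃ (P ∧ Q)) ∨ ((R ⊃ (P ⊃ R)) ⊃ P)) ∨ (((R ∨ ¬Q) ∧ (¬P ∨ (R ∨ Q))) ∨ (P ∨ P)) = 2/3 ∨ 5/6 = 5/6
R ∧ P = 5/6 ∧ 2/3 = 2/3
R ∧ Q = 5/6 ∧ 1/3 = 1/3
(R ∧ P) ∨ (R ∧ Q) = 2/3 ∨ 1/3 = 2/3
¬Q = ¬1/3 = 2/3
Q ⊃ R = 1/3 ⊃ 5/6 = 1
(Q ⊃ R) ∧ P = 1 ∧ 2/3 = 2/3
¬Q ∨ ((Q ⊃ R) ∧ P) = 2/3 ∨ 2/3 = 2/3
((R ∧ P) ∨ (R ∧ Q)) ⊃ (¬Q ∨ ((Q ⊃ R) ∧ P)) = 2/3 ⊃ 2/3 = 1
Q ∧ R = 1/3 ∧ 5/6 = 1/3
P ∧ P = 2/3 ∧ 2/3 = 2/3
(P ∧ P) ∨ R = 2/3 ∨ 5/6 = 5/6
(Q ∧ R) ∨ ((P ∧ P) ∨ R) = 1/3 ∨ 5/6 = 5/6
¬((Q ∧ R) ∨ ((P ∧ P) ∨ R)) = ¬5/6 = 1/6
(((R ∧ P) ∨ (R ∧ Q)) ⊃ (¬Q ∨ ((Q ⊃ R) ∧ P))) ∧ ¬((Q ∧ R) ∨ ((P ∧ P) ∨ R)) = 1 ∧ 1/6 = 1/6
¬((((R ∧ P) ∨ (R ∧ Q)) ⊃ (¬Q ∨ ((Q ⊃ R) ∧ P))) ∧ ¬((Q ∧ R) ∨ ((P ∧ P) ∨ R))) = ¬1/6 = 5/6
((((R ⊃ R) ⊃ (P ∧ Q)) ∨ ((R ⊃ (P ⊃ R)) ⊃ P)) ∨ (((R ∨ ¬Q) ∧ (¬P ∨ (R ∨ Q))) ∨ (P ∨ P))) ∧ ¬((((R ∧ P) ∨ (R ∧ Q)) ⊃ (¬Q ∨ ((Q ⊃ R) ∧ P))) ∧ ¬((Q ∧ R) ∨ ((P ∧ P) ∨ R))) = 5/6 ∧ 5/6 = 5/6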